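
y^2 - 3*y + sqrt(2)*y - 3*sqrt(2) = (y - 3)*(y + sqrt(2))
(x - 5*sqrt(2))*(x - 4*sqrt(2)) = x^2 - 9*sqrt(2)*x + 40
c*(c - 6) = c^2 - 6*c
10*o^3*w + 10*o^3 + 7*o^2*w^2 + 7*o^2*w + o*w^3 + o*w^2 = (2*o + w)*(5*o + w)*(o*w + o)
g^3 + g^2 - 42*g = g*(g - 6)*(g + 7)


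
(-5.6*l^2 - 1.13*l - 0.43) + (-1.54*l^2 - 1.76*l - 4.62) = -7.14*l^2 - 2.89*l - 5.05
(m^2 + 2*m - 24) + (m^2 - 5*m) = 2*m^2 - 3*m - 24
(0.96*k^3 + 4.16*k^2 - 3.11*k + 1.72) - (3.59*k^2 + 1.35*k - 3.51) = 0.96*k^3 + 0.57*k^2 - 4.46*k + 5.23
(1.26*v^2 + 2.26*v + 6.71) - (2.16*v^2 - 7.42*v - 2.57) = -0.9*v^2 + 9.68*v + 9.28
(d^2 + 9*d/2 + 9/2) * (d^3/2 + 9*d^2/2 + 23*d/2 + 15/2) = d^5/2 + 27*d^4/4 + 34*d^3 + 159*d^2/2 + 171*d/2 + 135/4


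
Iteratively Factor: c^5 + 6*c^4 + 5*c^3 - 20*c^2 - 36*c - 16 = (c + 1)*(c^4 + 5*c^3 - 20*c - 16) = (c + 1)^2*(c^3 + 4*c^2 - 4*c - 16) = (c + 1)^2*(c + 2)*(c^2 + 2*c - 8) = (c - 2)*(c + 1)^2*(c + 2)*(c + 4)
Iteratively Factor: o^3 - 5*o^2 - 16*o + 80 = (o - 4)*(o^2 - o - 20) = (o - 4)*(o + 4)*(o - 5)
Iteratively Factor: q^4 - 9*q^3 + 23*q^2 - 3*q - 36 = (q - 4)*(q^3 - 5*q^2 + 3*q + 9) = (q - 4)*(q - 3)*(q^2 - 2*q - 3) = (q - 4)*(q - 3)*(q + 1)*(q - 3)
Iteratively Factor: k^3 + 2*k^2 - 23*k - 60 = (k + 3)*(k^2 - k - 20) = (k - 5)*(k + 3)*(k + 4)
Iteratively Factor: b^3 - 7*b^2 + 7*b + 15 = (b - 5)*(b^2 - 2*b - 3) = (b - 5)*(b - 3)*(b + 1)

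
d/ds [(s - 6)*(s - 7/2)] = 2*s - 19/2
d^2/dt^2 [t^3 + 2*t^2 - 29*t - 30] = 6*t + 4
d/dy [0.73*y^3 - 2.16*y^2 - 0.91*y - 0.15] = 2.19*y^2 - 4.32*y - 0.91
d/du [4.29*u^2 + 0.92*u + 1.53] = 8.58*u + 0.92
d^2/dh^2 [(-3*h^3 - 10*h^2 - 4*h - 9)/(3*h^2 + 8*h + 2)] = 6*(10*h^3 - 69*h^2 - 204*h - 166)/(27*h^6 + 216*h^5 + 630*h^4 + 800*h^3 + 420*h^2 + 96*h + 8)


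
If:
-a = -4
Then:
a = 4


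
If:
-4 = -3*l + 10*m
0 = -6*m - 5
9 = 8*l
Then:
No Solution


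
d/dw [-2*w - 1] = -2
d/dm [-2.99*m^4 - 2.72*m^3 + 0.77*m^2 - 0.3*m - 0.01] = -11.96*m^3 - 8.16*m^2 + 1.54*m - 0.3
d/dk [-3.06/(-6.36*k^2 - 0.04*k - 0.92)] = (-38.9232*k - 0.1224)/(6.36*k^2 + 0.04*k + 0.92)^2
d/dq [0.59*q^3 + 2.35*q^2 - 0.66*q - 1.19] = 1.77*q^2 + 4.7*q - 0.66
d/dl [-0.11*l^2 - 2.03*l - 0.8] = -0.22*l - 2.03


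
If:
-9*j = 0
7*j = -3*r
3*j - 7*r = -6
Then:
No Solution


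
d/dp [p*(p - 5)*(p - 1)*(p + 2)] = 4*p^3 - 12*p^2 - 14*p + 10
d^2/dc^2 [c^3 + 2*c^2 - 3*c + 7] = 6*c + 4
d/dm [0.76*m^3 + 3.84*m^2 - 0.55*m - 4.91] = 2.28*m^2 + 7.68*m - 0.55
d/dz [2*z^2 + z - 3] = 4*z + 1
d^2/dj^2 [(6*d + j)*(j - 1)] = 2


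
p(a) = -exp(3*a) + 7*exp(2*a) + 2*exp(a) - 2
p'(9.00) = -1595225466031.30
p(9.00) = -531588604613.67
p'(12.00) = -12933323793310258.29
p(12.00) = -4311046122934778.74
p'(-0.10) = 11.05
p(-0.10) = 4.80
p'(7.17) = -6564979747.60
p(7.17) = -2184382460.76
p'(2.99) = -18014.87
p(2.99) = -5057.75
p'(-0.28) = 8.21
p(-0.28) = 3.08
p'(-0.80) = 3.45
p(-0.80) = 0.22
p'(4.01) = -460447.46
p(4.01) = -146314.88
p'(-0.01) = 12.79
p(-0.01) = 5.87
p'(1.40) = 38.28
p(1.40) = 54.54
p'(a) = -3*exp(3*a) + 14*exp(2*a) + 2*exp(a)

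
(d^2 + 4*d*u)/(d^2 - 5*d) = (d + 4*u)/(d - 5)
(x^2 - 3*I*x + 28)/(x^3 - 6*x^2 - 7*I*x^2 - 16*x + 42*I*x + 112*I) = (x + 4*I)/(x^2 - 6*x - 16)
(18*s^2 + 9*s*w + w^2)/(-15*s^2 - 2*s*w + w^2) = (-6*s - w)/(5*s - w)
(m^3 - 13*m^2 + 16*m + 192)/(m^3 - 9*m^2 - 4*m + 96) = (m - 8)/(m - 4)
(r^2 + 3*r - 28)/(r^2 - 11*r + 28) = (r + 7)/(r - 7)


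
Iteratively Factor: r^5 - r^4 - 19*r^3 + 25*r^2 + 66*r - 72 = (r - 3)*(r^4 + 2*r^3 - 13*r^2 - 14*r + 24) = (r - 3)^2*(r^3 + 5*r^2 + 2*r - 8) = (r - 3)^2*(r + 4)*(r^2 + r - 2) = (r - 3)^2*(r + 2)*(r + 4)*(r - 1)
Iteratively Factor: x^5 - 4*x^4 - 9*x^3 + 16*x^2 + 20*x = (x + 1)*(x^4 - 5*x^3 - 4*x^2 + 20*x) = (x + 1)*(x + 2)*(x^3 - 7*x^2 + 10*x) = x*(x + 1)*(x + 2)*(x^2 - 7*x + 10) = x*(x - 2)*(x + 1)*(x + 2)*(x - 5)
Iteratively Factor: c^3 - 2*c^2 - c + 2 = (c - 1)*(c^2 - c - 2) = (c - 2)*(c - 1)*(c + 1)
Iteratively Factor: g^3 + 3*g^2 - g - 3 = (g + 3)*(g^2 - 1) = (g - 1)*(g + 3)*(g + 1)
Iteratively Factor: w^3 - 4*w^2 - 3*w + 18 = (w + 2)*(w^2 - 6*w + 9) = (w - 3)*(w + 2)*(w - 3)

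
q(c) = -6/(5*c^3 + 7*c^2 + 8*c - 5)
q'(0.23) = 9.68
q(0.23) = 2.20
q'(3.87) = 0.01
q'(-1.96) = 0.23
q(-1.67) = 0.27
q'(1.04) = 0.85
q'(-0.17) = 0.95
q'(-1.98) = 0.23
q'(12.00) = 0.00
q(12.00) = 0.00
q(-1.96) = 0.19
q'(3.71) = 0.01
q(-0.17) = 0.97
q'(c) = -6*(-15*c^2 - 14*c - 8)/(5*c^3 + 7*c^2 + 8*c - 5)^2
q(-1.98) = 0.19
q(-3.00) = 0.06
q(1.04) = -0.36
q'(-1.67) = 0.32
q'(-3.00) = 0.06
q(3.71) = -0.02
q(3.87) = -0.01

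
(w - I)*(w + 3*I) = w^2 + 2*I*w + 3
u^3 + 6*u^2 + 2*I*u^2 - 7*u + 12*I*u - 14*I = (u - 1)*(u + 7)*(u + 2*I)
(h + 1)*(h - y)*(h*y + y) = h^3*y - h^2*y^2 + 2*h^2*y - 2*h*y^2 + h*y - y^2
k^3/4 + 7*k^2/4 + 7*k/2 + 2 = (k/4 + 1)*(k + 1)*(k + 2)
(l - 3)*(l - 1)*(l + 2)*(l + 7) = l^4 + 5*l^3 - 19*l^2 - 29*l + 42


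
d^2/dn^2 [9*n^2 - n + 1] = 18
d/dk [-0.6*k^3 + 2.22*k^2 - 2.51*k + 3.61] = -1.8*k^2 + 4.44*k - 2.51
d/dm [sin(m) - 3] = cos(m)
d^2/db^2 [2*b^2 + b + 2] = 4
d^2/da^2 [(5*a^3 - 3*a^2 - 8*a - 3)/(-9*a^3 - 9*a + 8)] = 6*(81*a^6 + 1053*a^5 - 477*a^4 + 153*a^3 + 1755*a^2 - 104*a + 337)/(729*a^9 + 2187*a^7 - 1944*a^6 + 2187*a^5 - 3888*a^4 + 2457*a^3 - 1944*a^2 + 1728*a - 512)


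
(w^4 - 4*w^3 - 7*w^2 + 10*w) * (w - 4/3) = w^5 - 16*w^4/3 - 5*w^3/3 + 58*w^2/3 - 40*w/3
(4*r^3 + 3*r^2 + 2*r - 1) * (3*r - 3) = 12*r^4 - 3*r^3 - 3*r^2 - 9*r + 3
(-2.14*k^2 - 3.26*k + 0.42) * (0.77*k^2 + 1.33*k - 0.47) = -1.6478*k^4 - 5.3564*k^3 - 3.0066*k^2 + 2.0908*k - 0.1974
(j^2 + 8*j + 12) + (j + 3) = j^2 + 9*j + 15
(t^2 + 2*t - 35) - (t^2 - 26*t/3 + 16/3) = 32*t/3 - 121/3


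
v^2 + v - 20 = (v - 4)*(v + 5)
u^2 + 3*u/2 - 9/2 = (u - 3/2)*(u + 3)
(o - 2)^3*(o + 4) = o^4 - 2*o^3 - 12*o^2 + 40*o - 32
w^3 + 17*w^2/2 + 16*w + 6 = (w + 1/2)*(w + 2)*(w + 6)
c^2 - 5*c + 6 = (c - 3)*(c - 2)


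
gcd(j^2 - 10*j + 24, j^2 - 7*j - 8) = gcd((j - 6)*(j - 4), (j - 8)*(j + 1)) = 1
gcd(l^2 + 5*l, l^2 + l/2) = l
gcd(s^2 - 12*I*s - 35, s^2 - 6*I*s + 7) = s - 7*I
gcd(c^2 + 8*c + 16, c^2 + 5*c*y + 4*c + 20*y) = c + 4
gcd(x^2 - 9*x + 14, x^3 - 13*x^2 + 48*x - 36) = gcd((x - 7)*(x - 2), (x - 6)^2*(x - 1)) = 1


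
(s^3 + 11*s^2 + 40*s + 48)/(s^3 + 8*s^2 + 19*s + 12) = (s + 4)/(s + 1)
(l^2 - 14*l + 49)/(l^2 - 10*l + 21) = (l - 7)/(l - 3)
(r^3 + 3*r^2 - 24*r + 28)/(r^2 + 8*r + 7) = (r^2 - 4*r + 4)/(r + 1)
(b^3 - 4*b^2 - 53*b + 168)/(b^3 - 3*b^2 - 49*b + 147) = (b - 8)/(b - 7)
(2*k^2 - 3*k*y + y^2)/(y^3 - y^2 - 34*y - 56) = (-2*k^2 + 3*k*y - y^2)/(-y^3 + y^2 + 34*y + 56)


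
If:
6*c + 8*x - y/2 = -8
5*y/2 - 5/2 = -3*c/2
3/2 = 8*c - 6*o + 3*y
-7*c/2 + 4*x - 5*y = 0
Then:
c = -175/73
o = -1951/876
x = 555/584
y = 178/73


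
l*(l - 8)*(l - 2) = l^3 - 10*l^2 + 16*l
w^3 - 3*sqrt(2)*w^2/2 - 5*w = w*(w - 5*sqrt(2)/2)*(w + sqrt(2))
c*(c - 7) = c^2 - 7*c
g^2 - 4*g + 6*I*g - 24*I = (g - 4)*(g + 6*I)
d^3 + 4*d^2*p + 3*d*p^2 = d*(d + p)*(d + 3*p)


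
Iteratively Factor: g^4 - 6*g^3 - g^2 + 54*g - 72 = (g - 4)*(g^3 - 2*g^2 - 9*g + 18) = (g - 4)*(g - 3)*(g^2 + g - 6) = (g - 4)*(g - 3)*(g + 3)*(g - 2)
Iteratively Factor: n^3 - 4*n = (n + 2)*(n^2 - 2*n) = (n - 2)*(n + 2)*(n)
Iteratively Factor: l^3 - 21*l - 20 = (l + 4)*(l^2 - 4*l - 5) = (l - 5)*(l + 4)*(l + 1)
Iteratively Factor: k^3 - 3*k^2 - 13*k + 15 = (k - 5)*(k^2 + 2*k - 3) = (k - 5)*(k - 1)*(k + 3)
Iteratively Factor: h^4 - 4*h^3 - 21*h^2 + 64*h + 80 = (h + 1)*(h^3 - 5*h^2 - 16*h + 80) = (h - 4)*(h + 1)*(h^2 - h - 20) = (h - 5)*(h - 4)*(h + 1)*(h + 4)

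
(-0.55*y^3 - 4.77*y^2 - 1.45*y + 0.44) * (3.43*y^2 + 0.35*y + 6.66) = -1.8865*y^5 - 16.5536*y^4 - 10.306*y^3 - 30.7665*y^2 - 9.503*y + 2.9304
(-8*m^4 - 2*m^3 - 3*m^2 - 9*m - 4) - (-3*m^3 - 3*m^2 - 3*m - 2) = -8*m^4 + m^3 - 6*m - 2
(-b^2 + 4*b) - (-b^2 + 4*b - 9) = 9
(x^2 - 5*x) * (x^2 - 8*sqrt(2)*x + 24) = x^4 - 8*sqrt(2)*x^3 - 5*x^3 + 24*x^2 + 40*sqrt(2)*x^2 - 120*x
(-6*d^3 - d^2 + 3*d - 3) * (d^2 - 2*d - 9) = -6*d^5 + 11*d^4 + 59*d^3 - 21*d + 27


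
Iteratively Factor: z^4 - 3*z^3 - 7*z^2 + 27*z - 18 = (z - 3)*(z^3 - 7*z + 6) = (z - 3)*(z + 3)*(z^2 - 3*z + 2) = (z - 3)*(z - 2)*(z + 3)*(z - 1)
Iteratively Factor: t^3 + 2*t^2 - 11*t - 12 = (t - 3)*(t^2 + 5*t + 4) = (t - 3)*(t + 1)*(t + 4)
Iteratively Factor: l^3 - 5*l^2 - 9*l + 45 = (l - 5)*(l^2 - 9) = (l - 5)*(l - 3)*(l + 3)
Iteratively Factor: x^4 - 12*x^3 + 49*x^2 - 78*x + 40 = (x - 4)*(x^3 - 8*x^2 + 17*x - 10) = (x - 5)*(x - 4)*(x^2 - 3*x + 2) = (x - 5)*(x - 4)*(x - 2)*(x - 1)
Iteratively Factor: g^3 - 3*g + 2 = (g - 1)*(g^2 + g - 2) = (g - 1)^2*(g + 2)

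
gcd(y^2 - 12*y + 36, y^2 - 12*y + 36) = y^2 - 12*y + 36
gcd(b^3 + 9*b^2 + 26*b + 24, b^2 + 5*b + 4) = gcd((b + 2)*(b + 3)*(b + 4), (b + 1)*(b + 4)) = b + 4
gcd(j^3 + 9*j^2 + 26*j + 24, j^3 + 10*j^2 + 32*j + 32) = j^2 + 6*j + 8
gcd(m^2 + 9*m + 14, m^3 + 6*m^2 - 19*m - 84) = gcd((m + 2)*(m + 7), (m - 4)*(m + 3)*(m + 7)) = m + 7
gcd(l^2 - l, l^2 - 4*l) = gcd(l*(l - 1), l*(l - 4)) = l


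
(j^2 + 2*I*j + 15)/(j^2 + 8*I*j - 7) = (j^2 + 2*I*j + 15)/(j^2 + 8*I*j - 7)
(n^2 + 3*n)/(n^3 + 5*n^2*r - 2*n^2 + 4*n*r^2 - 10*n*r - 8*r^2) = n*(n + 3)/(n^3 + 5*n^2*r - 2*n^2 + 4*n*r^2 - 10*n*r - 8*r^2)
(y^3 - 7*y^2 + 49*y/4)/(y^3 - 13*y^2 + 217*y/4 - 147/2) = y/(y - 6)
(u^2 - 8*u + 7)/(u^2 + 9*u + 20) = (u^2 - 8*u + 7)/(u^2 + 9*u + 20)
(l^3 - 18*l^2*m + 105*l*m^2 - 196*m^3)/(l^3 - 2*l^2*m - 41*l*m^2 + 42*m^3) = (l^2 - 11*l*m + 28*m^2)/(l^2 + 5*l*m - 6*m^2)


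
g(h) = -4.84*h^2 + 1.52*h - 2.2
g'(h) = 1.52 - 9.68*h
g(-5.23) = -142.54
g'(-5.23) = 52.15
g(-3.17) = -55.66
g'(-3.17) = 32.21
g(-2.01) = -24.81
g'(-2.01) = 20.98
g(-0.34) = -3.28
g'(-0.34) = 4.81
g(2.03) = -19.06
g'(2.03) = -18.13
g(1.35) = -8.97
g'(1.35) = -11.55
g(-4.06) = -88.15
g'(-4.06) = 40.82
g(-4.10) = -89.79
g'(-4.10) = 41.21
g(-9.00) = -407.92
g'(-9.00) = 88.64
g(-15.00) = -1114.00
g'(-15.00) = 146.72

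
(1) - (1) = 0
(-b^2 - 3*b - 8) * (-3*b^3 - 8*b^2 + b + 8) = 3*b^5 + 17*b^4 + 47*b^3 + 53*b^2 - 32*b - 64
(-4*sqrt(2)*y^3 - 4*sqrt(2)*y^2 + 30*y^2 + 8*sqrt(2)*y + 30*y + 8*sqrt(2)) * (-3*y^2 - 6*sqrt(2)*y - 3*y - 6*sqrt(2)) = 12*sqrt(2)*y^5 - 42*y^4 + 24*sqrt(2)*y^4 - 192*sqrt(2)*y^3 - 84*y^3 - 408*sqrt(2)*y^2 - 138*y^2 - 204*sqrt(2)*y - 192*y - 96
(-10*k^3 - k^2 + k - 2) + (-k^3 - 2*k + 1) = -11*k^3 - k^2 - k - 1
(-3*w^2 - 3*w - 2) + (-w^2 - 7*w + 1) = -4*w^2 - 10*w - 1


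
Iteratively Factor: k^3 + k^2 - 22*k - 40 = (k + 2)*(k^2 - k - 20) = (k - 5)*(k + 2)*(k + 4)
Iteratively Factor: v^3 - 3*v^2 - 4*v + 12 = (v - 2)*(v^2 - v - 6) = (v - 2)*(v + 2)*(v - 3)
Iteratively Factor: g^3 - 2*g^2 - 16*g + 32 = (g + 4)*(g^2 - 6*g + 8) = (g - 2)*(g + 4)*(g - 4)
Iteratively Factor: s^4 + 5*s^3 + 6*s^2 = (s)*(s^3 + 5*s^2 + 6*s) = s^2*(s^2 + 5*s + 6) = s^2*(s + 2)*(s + 3)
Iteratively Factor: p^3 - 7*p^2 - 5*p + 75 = (p - 5)*(p^2 - 2*p - 15) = (p - 5)^2*(p + 3)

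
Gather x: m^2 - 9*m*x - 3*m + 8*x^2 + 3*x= m^2 - 3*m + 8*x^2 + x*(3 - 9*m)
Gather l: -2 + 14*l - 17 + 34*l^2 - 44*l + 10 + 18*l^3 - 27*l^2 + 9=18*l^3 + 7*l^2 - 30*l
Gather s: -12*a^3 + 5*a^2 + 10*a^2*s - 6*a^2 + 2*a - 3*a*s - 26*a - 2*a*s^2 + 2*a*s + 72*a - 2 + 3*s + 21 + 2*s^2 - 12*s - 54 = -12*a^3 - a^2 + 48*a + s^2*(2 - 2*a) + s*(10*a^2 - a - 9) - 35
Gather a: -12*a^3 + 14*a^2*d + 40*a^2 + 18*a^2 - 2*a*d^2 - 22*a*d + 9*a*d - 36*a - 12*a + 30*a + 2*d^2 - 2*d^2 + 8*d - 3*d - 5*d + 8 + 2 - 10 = -12*a^3 + a^2*(14*d + 58) + a*(-2*d^2 - 13*d - 18)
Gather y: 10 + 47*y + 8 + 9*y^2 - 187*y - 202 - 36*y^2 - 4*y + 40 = -27*y^2 - 144*y - 144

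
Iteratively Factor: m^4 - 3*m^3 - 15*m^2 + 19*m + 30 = (m + 1)*(m^3 - 4*m^2 - 11*m + 30) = (m + 1)*(m + 3)*(m^2 - 7*m + 10) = (m - 2)*(m + 1)*(m + 3)*(m - 5)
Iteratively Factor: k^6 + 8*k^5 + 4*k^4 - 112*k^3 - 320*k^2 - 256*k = (k + 2)*(k^5 + 6*k^4 - 8*k^3 - 96*k^2 - 128*k) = (k - 4)*(k + 2)*(k^4 + 10*k^3 + 32*k^2 + 32*k) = k*(k - 4)*(k + 2)*(k^3 + 10*k^2 + 32*k + 32) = k*(k - 4)*(k + 2)*(k + 4)*(k^2 + 6*k + 8) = k*(k - 4)*(k + 2)^2*(k + 4)*(k + 4)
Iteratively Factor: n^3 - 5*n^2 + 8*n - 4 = (n - 2)*(n^2 - 3*n + 2) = (n - 2)^2*(n - 1)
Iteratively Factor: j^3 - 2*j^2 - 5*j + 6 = (j + 2)*(j^2 - 4*j + 3) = (j - 3)*(j + 2)*(j - 1)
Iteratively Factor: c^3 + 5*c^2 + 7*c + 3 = (c + 1)*(c^2 + 4*c + 3) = (c + 1)*(c + 3)*(c + 1)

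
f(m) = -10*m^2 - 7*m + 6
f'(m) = -20*m - 7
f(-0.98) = 3.26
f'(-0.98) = 12.60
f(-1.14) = 0.98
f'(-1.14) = 15.80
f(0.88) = -7.90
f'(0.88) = -24.60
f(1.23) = -17.74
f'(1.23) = -31.60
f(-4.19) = -140.23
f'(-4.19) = 76.80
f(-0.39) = 7.21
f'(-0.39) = 0.80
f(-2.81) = -53.29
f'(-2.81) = 49.20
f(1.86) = -41.62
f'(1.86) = -44.20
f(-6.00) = -312.00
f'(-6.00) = 113.00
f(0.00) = 6.00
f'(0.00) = -7.00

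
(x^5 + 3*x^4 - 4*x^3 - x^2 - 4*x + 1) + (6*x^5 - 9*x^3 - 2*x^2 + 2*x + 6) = 7*x^5 + 3*x^4 - 13*x^3 - 3*x^2 - 2*x + 7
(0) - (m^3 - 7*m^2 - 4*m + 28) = -m^3 + 7*m^2 + 4*m - 28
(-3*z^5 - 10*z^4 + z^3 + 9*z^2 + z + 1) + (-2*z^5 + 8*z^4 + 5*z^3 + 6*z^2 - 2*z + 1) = -5*z^5 - 2*z^4 + 6*z^3 + 15*z^2 - z + 2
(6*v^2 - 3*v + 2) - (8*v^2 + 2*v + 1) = -2*v^2 - 5*v + 1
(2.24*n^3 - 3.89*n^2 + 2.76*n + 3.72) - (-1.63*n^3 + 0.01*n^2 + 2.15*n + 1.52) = 3.87*n^3 - 3.9*n^2 + 0.61*n + 2.2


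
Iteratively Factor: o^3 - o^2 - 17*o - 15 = (o + 3)*(o^2 - 4*o - 5) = (o - 5)*(o + 3)*(o + 1)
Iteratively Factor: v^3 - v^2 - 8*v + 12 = (v + 3)*(v^2 - 4*v + 4) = (v - 2)*(v + 3)*(v - 2)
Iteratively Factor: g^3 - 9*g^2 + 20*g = (g)*(g^2 - 9*g + 20) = g*(g - 5)*(g - 4)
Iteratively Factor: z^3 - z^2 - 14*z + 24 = (z - 2)*(z^2 + z - 12) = (z - 3)*(z - 2)*(z + 4)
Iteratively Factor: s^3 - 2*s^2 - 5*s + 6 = (s - 1)*(s^2 - s - 6) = (s - 3)*(s - 1)*(s + 2)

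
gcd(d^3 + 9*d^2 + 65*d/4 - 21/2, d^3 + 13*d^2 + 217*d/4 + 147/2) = d^2 + 19*d/2 + 21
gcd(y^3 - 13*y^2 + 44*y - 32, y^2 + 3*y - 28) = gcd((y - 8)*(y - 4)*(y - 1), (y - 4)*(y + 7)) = y - 4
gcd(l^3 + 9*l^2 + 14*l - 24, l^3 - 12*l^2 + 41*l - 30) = l - 1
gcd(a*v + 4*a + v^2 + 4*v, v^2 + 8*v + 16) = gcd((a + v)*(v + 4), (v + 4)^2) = v + 4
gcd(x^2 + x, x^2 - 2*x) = x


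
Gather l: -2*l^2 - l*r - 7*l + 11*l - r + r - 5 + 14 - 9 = -2*l^2 + l*(4 - r)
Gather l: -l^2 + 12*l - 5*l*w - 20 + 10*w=-l^2 + l*(12 - 5*w) + 10*w - 20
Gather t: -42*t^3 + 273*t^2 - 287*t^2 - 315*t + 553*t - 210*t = -42*t^3 - 14*t^2 + 28*t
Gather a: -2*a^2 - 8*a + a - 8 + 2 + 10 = -2*a^2 - 7*a + 4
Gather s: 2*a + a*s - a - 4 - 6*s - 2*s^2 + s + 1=a - 2*s^2 + s*(a - 5) - 3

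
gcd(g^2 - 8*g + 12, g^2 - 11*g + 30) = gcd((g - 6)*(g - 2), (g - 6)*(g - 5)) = g - 6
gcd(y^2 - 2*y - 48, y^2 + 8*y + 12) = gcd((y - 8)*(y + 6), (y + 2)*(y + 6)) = y + 6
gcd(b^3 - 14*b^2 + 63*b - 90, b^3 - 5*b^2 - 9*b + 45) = b^2 - 8*b + 15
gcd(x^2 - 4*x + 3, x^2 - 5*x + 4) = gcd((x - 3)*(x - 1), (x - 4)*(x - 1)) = x - 1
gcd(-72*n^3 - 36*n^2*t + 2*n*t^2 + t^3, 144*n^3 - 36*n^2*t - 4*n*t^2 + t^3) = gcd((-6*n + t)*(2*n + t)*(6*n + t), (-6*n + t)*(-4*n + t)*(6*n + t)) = -36*n^2 + t^2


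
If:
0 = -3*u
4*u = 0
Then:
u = 0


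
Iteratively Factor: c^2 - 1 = (c - 1)*(c + 1)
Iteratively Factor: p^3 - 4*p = (p + 2)*(p^2 - 2*p) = (p - 2)*(p + 2)*(p)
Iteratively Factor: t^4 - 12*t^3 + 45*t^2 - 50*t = (t)*(t^3 - 12*t^2 + 45*t - 50) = t*(t - 5)*(t^2 - 7*t + 10) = t*(t - 5)*(t - 2)*(t - 5)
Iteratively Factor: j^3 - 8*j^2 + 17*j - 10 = (j - 1)*(j^2 - 7*j + 10) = (j - 5)*(j - 1)*(j - 2)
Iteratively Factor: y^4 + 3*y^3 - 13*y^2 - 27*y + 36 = (y - 3)*(y^3 + 6*y^2 + 5*y - 12) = (y - 3)*(y - 1)*(y^2 + 7*y + 12) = (y - 3)*(y - 1)*(y + 3)*(y + 4)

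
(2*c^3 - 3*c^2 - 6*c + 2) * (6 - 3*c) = -6*c^4 + 21*c^3 - 42*c + 12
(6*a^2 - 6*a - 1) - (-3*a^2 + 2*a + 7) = 9*a^2 - 8*a - 8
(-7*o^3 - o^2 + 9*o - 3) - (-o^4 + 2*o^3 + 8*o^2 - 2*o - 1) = o^4 - 9*o^3 - 9*o^2 + 11*o - 2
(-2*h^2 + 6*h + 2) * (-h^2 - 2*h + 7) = 2*h^4 - 2*h^3 - 28*h^2 + 38*h + 14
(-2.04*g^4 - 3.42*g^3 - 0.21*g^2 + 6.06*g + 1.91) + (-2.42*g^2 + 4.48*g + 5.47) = -2.04*g^4 - 3.42*g^3 - 2.63*g^2 + 10.54*g + 7.38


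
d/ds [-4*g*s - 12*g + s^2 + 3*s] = -4*g + 2*s + 3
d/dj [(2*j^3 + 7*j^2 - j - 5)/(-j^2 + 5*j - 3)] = 2*(-j^4 + 10*j^3 + 8*j^2 - 26*j + 14)/(j^4 - 10*j^3 + 31*j^2 - 30*j + 9)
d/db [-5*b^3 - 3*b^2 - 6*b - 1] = -15*b^2 - 6*b - 6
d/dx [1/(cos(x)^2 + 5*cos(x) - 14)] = (2*cos(x) + 5)*sin(x)/(cos(x)^2 + 5*cos(x) - 14)^2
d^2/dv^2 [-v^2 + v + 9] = -2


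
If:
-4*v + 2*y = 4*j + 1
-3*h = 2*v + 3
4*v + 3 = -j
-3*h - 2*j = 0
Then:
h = -2/5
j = 3/5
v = -9/10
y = -1/10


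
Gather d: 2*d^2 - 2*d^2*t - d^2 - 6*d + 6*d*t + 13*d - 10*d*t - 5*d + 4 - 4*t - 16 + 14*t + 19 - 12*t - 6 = d^2*(1 - 2*t) + d*(2 - 4*t) - 2*t + 1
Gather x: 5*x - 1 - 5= 5*x - 6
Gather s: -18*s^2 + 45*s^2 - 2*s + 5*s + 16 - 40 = 27*s^2 + 3*s - 24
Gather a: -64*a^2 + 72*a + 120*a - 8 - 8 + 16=-64*a^2 + 192*a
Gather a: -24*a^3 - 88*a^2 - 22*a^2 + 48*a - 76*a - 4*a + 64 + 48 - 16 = -24*a^3 - 110*a^2 - 32*a + 96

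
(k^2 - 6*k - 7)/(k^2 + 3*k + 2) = (k - 7)/(k + 2)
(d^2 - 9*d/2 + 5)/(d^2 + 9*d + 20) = (d^2 - 9*d/2 + 5)/(d^2 + 9*d + 20)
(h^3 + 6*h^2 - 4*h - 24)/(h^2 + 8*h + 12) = h - 2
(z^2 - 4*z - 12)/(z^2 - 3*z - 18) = (z + 2)/(z + 3)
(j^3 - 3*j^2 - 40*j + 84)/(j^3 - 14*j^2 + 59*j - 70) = (j + 6)/(j - 5)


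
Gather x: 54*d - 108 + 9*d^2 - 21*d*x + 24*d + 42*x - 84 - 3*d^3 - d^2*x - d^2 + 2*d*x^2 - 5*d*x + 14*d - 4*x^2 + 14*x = -3*d^3 + 8*d^2 + 92*d + x^2*(2*d - 4) + x*(-d^2 - 26*d + 56) - 192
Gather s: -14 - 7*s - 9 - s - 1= -8*s - 24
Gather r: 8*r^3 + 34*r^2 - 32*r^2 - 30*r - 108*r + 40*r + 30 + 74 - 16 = 8*r^3 + 2*r^2 - 98*r + 88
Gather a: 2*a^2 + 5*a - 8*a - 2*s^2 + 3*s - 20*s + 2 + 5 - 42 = 2*a^2 - 3*a - 2*s^2 - 17*s - 35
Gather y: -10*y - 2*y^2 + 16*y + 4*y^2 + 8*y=2*y^2 + 14*y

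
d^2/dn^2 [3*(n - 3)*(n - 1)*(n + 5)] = 18*n + 6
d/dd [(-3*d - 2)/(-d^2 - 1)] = (-3*d^2 - 4*d + 3)/(d^4 + 2*d^2 + 1)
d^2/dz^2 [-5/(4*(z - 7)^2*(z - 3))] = 5*(-(z - 7)^2 - 2*(z - 7)*(z - 3) - 3*(z - 3)^2)/(2*(z - 7)^4*(z - 3)^3)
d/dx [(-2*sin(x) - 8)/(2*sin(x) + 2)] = 3*cos(x)/(sin(x) + 1)^2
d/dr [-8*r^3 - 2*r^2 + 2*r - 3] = -24*r^2 - 4*r + 2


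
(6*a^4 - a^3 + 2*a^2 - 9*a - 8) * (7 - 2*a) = -12*a^5 + 44*a^4 - 11*a^3 + 32*a^2 - 47*a - 56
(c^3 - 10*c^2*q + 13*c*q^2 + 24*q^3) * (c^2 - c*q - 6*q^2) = c^5 - 11*c^4*q + 17*c^3*q^2 + 71*c^2*q^3 - 102*c*q^4 - 144*q^5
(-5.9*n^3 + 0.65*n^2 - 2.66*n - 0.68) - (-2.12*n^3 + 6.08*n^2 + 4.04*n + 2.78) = -3.78*n^3 - 5.43*n^2 - 6.7*n - 3.46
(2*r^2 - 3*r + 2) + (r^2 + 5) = 3*r^2 - 3*r + 7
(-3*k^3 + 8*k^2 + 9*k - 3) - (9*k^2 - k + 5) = -3*k^3 - k^2 + 10*k - 8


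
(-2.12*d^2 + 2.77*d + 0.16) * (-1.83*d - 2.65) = 3.8796*d^3 + 0.5489*d^2 - 7.6333*d - 0.424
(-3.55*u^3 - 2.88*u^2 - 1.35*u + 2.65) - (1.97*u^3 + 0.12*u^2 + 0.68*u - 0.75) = -5.52*u^3 - 3.0*u^2 - 2.03*u + 3.4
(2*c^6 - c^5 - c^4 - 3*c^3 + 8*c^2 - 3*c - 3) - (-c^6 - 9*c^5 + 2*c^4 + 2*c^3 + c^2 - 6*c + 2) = 3*c^6 + 8*c^5 - 3*c^4 - 5*c^3 + 7*c^2 + 3*c - 5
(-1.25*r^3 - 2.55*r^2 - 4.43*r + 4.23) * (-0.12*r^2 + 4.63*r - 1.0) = 0.15*r^5 - 5.4815*r^4 - 10.0249*r^3 - 18.4685*r^2 + 24.0149*r - 4.23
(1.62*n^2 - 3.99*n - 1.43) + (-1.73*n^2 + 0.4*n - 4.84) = -0.11*n^2 - 3.59*n - 6.27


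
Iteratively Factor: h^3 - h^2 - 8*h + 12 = (h - 2)*(h^2 + h - 6) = (h - 2)^2*(h + 3)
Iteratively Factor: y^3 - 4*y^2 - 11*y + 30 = (y + 3)*(y^2 - 7*y + 10) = (y - 2)*(y + 3)*(y - 5)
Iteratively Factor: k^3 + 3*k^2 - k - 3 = (k + 1)*(k^2 + 2*k - 3) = (k - 1)*(k + 1)*(k + 3)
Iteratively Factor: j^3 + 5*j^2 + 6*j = (j + 2)*(j^2 + 3*j) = j*(j + 2)*(j + 3)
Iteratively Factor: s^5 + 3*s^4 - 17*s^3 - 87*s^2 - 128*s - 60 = (s + 2)*(s^4 + s^3 - 19*s^2 - 49*s - 30) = (s - 5)*(s + 2)*(s^3 + 6*s^2 + 11*s + 6) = (s - 5)*(s + 1)*(s + 2)*(s^2 + 5*s + 6) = (s - 5)*(s + 1)*(s + 2)*(s + 3)*(s + 2)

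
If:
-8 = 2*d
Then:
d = -4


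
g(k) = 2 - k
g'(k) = -1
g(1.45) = 0.55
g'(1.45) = -1.00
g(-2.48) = 4.48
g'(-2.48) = -1.00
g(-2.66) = 4.66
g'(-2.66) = -1.00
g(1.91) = 0.09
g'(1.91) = -1.00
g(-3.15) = 5.15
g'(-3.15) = -1.00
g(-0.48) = 2.48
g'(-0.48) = -1.00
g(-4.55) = 6.55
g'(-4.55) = -1.00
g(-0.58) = 2.58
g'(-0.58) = -1.00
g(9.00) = -7.00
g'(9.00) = -1.00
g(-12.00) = 14.00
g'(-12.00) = -1.00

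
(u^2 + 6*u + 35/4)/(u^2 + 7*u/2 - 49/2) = (4*u^2 + 24*u + 35)/(2*(2*u^2 + 7*u - 49))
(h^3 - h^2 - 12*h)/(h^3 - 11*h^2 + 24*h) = (h^2 - h - 12)/(h^2 - 11*h + 24)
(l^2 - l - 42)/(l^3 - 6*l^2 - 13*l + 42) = (l + 6)/(l^2 + l - 6)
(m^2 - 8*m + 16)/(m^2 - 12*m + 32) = (m - 4)/(m - 8)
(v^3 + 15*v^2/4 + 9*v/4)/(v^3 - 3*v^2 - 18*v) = (v + 3/4)/(v - 6)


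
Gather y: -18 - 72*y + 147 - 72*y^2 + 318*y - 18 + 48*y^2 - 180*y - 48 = -24*y^2 + 66*y + 63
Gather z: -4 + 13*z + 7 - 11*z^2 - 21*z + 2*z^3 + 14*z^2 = 2*z^3 + 3*z^2 - 8*z + 3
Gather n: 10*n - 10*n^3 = -10*n^3 + 10*n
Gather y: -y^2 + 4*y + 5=-y^2 + 4*y + 5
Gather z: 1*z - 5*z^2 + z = -5*z^2 + 2*z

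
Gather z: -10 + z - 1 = z - 11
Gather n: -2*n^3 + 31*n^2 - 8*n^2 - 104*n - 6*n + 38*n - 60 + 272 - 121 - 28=-2*n^3 + 23*n^2 - 72*n + 63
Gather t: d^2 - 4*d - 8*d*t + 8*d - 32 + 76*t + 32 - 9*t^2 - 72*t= d^2 + 4*d - 9*t^2 + t*(4 - 8*d)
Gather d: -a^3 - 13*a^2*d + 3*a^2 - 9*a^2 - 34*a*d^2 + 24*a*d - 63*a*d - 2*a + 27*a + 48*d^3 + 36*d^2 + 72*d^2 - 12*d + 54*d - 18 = -a^3 - 6*a^2 + 25*a + 48*d^3 + d^2*(108 - 34*a) + d*(-13*a^2 - 39*a + 42) - 18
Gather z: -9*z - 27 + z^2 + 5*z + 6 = z^2 - 4*z - 21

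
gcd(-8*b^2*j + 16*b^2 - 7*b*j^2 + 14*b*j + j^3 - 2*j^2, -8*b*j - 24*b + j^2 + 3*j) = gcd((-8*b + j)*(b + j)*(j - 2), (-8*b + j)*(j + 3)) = 8*b - j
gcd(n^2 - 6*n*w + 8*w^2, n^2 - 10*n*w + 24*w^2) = -n + 4*w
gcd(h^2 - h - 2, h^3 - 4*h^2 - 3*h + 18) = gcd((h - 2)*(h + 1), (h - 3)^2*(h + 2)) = 1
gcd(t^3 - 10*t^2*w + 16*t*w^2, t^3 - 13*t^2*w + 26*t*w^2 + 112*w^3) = t - 8*w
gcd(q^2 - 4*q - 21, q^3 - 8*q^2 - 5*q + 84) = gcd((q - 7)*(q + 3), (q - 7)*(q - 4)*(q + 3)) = q^2 - 4*q - 21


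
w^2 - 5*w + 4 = (w - 4)*(w - 1)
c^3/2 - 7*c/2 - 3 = (c/2 + 1)*(c - 3)*(c + 1)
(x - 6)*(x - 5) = x^2 - 11*x + 30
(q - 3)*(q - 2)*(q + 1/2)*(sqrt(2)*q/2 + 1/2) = sqrt(2)*q^4/2 - 9*sqrt(2)*q^3/4 + q^3/2 - 9*q^2/4 + 7*sqrt(2)*q^2/4 + 7*q/4 + 3*sqrt(2)*q/2 + 3/2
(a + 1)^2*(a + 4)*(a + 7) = a^4 + 13*a^3 + 51*a^2 + 67*a + 28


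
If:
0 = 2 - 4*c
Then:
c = 1/2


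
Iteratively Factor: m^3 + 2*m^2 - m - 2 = (m + 1)*(m^2 + m - 2) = (m + 1)*(m + 2)*(m - 1)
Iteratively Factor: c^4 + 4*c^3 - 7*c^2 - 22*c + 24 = (c + 4)*(c^3 - 7*c + 6) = (c - 1)*(c + 4)*(c^2 + c - 6) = (c - 2)*(c - 1)*(c + 4)*(c + 3)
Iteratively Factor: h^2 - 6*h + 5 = (h - 5)*(h - 1)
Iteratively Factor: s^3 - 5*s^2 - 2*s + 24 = (s - 3)*(s^2 - 2*s - 8) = (s - 4)*(s - 3)*(s + 2)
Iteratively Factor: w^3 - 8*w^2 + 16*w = (w)*(w^2 - 8*w + 16) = w*(w - 4)*(w - 4)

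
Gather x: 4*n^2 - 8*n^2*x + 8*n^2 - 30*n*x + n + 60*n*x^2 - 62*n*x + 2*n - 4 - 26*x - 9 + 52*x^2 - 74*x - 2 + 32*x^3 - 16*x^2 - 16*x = 12*n^2 + 3*n + 32*x^3 + x^2*(60*n + 36) + x*(-8*n^2 - 92*n - 116) - 15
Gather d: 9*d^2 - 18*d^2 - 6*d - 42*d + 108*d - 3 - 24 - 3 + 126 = -9*d^2 + 60*d + 96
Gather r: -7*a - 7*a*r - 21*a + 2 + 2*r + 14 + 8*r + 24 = -28*a + r*(10 - 7*a) + 40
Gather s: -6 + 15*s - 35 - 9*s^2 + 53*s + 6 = -9*s^2 + 68*s - 35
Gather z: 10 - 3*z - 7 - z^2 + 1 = -z^2 - 3*z + 4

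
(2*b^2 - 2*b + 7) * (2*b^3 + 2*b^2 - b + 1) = 4*b^5 + 8*b^3 + 18*b^2 - 9*b + 7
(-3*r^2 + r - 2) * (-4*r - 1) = 12*r^3 - r^2 + 7*r + 2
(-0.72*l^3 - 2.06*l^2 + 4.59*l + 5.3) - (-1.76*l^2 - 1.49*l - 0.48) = -0.72*l^3 - 0.3*l^2 + 6.08*l + 5.78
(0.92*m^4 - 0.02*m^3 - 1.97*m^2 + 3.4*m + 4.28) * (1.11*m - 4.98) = 1.0212*m^5 - 4.6038*m^4 - 2.0871*m^3 + 13.5846*m^2 - 12.1812*m - 21.3144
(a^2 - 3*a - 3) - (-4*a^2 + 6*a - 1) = 5*a^2 - 9*a - 2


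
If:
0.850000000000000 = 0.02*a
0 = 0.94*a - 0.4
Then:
No Solution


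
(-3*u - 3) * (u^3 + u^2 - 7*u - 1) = -3*u^4 - 6*u^3 + 18*u^2 + 24*u + 3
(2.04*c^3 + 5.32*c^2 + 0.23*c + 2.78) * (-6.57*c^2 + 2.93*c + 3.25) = -13.4028*c^5 - 28.9752*c^4 + 20.7065*c^3 - 0.300699999999999*c^2 + 8.8929*c + 9.035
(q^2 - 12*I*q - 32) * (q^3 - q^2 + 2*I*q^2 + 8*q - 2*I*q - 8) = q^5 - q^4 - 10*I*q^4 + 10*I*q^3 - 160*I*q^2 - 256*q + 160*I*q + 256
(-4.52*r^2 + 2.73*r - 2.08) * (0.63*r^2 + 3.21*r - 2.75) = -2.8476*r^4 - 12.7893*r^3 + 19.8829*r^2 - 14.1843*r + 5.72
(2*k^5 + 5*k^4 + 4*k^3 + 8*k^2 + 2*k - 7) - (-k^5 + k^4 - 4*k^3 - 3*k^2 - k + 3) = 3*k^5 + 4*k^4 + 8*k^3 + 11*k^2 + 3*k - 10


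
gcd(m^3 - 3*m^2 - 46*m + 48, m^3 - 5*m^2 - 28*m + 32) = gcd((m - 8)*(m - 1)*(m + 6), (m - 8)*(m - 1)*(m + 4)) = m^2 - 9*m + 8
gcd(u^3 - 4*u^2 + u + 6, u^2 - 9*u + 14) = u - 2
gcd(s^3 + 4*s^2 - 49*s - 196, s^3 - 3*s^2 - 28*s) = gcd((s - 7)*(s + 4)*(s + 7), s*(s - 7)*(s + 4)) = s^2 - 3*s - 28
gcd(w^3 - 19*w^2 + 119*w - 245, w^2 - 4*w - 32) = 1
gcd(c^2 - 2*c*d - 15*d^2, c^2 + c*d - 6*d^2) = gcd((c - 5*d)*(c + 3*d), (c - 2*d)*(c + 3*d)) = c + 3*d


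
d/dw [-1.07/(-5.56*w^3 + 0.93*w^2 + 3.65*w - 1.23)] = (-17.8476*w^2 + 1.9902*w + 3.9055)/(5.56*w^3 - 0.93*w^2 - 3.65*w + 1.23)^2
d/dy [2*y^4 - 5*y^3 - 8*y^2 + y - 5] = 8*y^3 - 15*y^2 - 16*y + 1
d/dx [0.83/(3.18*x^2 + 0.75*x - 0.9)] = (-5.2788*x - 0.6225)/(3.18*x^2 + 0.75*x - 0.9)^2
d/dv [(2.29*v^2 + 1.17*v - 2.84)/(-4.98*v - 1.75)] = (-11.4042*v^2 - 8.015*v - 16.1907)/(24.8004*v^2 + 17.43*v + 3.0625)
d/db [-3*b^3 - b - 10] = -9*b^2 - 1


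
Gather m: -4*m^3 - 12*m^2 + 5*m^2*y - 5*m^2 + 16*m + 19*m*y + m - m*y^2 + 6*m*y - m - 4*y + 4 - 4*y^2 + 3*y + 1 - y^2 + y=-4*m^3 + m^2*(5*y - 17) + m*(-y^2 + 25*y + 16) - 5*y^2 + 5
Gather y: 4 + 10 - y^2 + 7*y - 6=-y^2 + 7*y + 8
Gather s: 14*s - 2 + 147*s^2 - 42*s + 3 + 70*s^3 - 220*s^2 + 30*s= 70*s^3 - 73*s^2 + 2*s + 1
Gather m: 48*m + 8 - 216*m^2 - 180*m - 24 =-216*m^2 - 132*m - 16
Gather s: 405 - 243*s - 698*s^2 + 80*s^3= 80*s^3 - 698*s^2 - 243*s + 405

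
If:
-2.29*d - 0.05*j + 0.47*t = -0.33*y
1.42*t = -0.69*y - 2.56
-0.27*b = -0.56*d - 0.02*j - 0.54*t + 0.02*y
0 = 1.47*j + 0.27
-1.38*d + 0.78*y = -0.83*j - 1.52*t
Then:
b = 110.48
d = -5.71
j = -0.18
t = 56.71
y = -120.41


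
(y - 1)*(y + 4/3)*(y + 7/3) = y^3 + 8*y^2/3 - 5*y/9 - 28/9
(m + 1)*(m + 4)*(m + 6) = m^3 + 11*m^2 + 34*m + 24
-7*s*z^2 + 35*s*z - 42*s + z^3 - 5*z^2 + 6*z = (-7*s + z)*(z - 3)*(z - 2)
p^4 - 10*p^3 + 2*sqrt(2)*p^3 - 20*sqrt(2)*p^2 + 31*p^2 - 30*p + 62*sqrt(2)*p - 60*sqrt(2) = (p - 5)*(p - 3)*(p - 2)*(p + 2*sqrt(2))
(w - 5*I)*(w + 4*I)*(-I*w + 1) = -I*w^3 - 21*I*w + 20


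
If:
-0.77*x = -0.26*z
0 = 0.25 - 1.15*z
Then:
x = 0.07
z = 0.22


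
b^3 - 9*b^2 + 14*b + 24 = (b - 6)*(b - 4)*(b + 1)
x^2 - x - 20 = (x - 5)*(x + 4)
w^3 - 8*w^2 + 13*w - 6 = (w - 6)*(w - 1)^2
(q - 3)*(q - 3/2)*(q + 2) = q^3 - 5*q^2/2 - 9*q/2 + 9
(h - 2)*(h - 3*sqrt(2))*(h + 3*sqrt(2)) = h^3 - 2*h^2 - 18*h + 36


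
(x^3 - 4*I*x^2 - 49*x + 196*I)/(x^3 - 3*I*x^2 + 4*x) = (x^2 - 49)/(x*(x + I))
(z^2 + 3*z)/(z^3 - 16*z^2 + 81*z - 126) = z*(z + 3)/(z^3 - 16*z^2 + 81*z - 126)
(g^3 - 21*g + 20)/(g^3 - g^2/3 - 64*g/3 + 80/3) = 3*(g - 1)/(3*g - 4)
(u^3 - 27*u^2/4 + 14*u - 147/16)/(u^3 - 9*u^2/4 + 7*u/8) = (4*u^2 - 20*u + 21)/(2*u*(2*u - 1))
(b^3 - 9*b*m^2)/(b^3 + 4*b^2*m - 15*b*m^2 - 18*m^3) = b*(b + 3*m)/(b^2 + 7*b*m + 6*m^2)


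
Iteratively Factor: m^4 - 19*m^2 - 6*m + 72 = (m + 3)*(m^3 - 3*m^2 - 10*m + 24) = (m - 2)*(m + 3)*(m^2 - m - 12) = (m - 2)*(m + 3)^2*(m - 4)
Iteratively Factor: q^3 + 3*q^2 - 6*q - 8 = (q + 1)*(q^2 + 2*q - 8) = (q + 1)*(q + 4)*(q - 2)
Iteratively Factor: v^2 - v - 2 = (v - 2)*(v + 1)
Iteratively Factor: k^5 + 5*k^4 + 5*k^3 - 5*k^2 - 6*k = (k + 1)*(k^4 + 4*k^3 + k^2 - 6*k) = (k - 1)*(k + 1)*(k^3 + 5*k^2 + 6*k) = k*(k - 1)*(k + 1)*(k^2 + 5*k + 6) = k*(k - 1)*(k + 1)*(k + 2)*(k + 3)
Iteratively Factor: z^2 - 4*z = (z - 4)*(z)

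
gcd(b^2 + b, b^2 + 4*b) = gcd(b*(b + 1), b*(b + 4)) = b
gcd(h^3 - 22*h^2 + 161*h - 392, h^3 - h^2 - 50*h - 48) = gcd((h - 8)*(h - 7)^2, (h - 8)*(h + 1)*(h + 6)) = h - 8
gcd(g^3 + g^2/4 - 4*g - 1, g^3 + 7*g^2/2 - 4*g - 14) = g^2 - 4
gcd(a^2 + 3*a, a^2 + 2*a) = a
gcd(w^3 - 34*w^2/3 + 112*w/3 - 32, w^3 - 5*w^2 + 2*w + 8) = w - 4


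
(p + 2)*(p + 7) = p^2 + 9*p + 14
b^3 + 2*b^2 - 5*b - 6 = (b - 2)*(b + 1)*(b + 3)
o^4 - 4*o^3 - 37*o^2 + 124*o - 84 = (o - 7)*(o - 2)*(o - 1)*(o + 6)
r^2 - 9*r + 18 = (r - 6)*(r - 3)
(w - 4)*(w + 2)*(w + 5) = w^3 + 3*w^2 - 18*w - 40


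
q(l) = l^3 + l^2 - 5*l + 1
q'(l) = 3*l^2 + 2*l - 5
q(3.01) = 22.28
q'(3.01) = 28.20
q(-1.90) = 7.25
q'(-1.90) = 2.03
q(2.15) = 4.81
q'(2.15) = 13.17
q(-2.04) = 6.87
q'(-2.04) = 3.40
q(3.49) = 38.24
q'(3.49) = 38.52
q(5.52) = 172.07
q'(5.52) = 97.45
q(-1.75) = 7.45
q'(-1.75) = 0.69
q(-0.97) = 5.88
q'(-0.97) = -4.12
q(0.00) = 1.00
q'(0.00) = -5.00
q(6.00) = 223.00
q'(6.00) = 115.00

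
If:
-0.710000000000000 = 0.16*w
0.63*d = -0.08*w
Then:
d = 0.56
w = -4.44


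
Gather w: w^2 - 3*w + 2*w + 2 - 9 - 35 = w^2 - w - 42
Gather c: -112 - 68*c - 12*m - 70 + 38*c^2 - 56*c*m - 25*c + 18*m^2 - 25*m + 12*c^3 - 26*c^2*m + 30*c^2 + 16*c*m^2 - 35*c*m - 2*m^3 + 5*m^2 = 12*c^3 + c^2*(68 - 26*m) + c*(16*m^2 - 91*m - 93) - 2*m^3 + 23*m^2 - 37*m - 182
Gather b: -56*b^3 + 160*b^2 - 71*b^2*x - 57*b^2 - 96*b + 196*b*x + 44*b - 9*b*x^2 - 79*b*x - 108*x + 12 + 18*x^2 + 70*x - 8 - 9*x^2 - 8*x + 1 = -56*b^3 + b^2*(103 - 71*x) + b*(-9*x^2 + 117*x - 52) + 9*x^2 - 46*x + 5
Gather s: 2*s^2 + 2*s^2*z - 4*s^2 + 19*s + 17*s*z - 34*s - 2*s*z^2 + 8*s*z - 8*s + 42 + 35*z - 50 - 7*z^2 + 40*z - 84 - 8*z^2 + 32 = s^2*(2*z - 2) + s*(-2*z^2 + 25*z - 23) - 15*z^2 + 75*z - 60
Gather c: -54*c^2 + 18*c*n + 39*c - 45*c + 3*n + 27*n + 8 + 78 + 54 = -54*c^2 + c*(18*n - 6) + 30*n + 140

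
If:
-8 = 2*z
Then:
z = -4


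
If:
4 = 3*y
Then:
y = 4/3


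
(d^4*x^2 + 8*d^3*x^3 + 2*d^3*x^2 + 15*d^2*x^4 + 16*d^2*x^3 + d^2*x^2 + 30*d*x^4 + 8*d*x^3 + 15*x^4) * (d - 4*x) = d^5*x^2 + 4*d^4*x^3 + 2*d^4*x^2 - 17*d^3*x^4 + 8*d^3*x^3 + d^3*x^2 - 60*d^2*x^5 - 34*d^2*x^4 + 4*d^2*x^3 - 120*d*x^5 - 17*d*x^4 - 60*x^5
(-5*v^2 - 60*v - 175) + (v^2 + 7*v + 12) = -4*v^2 - 53*v - 163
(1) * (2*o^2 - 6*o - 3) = 2*o^2 - 6*o - 3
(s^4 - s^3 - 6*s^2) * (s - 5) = s^5 - 6*s^4 - s^3 + 30*s^2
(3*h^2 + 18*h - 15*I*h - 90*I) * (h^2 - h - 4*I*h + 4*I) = 3*h^4 + 15*h^3 - 27*I*h^3 - 78*h^2 - 135*I*h^2 - 300*h + 162*I*h + 360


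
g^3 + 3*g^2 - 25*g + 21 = (g - 3)*(g - 1)*(g + 7)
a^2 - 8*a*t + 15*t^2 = (a - 5*t)*(a - 3*t)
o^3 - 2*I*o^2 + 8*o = o*(o - 4*I)*(o + 2*I)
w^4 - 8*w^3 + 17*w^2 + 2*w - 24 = (w - 4)*(w - 3)*(w - 2)*(w + 1)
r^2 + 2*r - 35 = (r - 5)*(r + 7)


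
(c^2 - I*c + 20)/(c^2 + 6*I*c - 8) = (c - 5*I)/(c + 2*I)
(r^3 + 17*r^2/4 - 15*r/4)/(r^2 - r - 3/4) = r*(-4*r^2 - 17*r + 15)/(-4*r^2 + 4*r + 3)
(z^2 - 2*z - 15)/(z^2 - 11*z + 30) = (z + 3)/(z - 6)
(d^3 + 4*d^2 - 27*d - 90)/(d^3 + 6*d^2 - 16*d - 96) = (d^2 - 2*d - 15)/(d^2 - 16)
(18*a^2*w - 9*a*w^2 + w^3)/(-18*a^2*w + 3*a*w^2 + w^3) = (-6*a + w)/(6*a + w)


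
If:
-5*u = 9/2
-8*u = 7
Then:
No Solution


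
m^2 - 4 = (m - 2)*(m + 2)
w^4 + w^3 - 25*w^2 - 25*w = w*(w - 5)*(w + 1)*(w + 5)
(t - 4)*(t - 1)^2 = t^3 - 6*t^2 + 9*t - 4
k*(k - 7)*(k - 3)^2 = k^4 - 13*k^3 + 51*k^2 - 63*k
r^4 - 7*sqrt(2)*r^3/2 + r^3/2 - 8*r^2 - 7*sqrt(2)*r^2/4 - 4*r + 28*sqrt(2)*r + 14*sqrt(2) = (r + 1/2)*(r - 7*sqrt(2)/2)*(r - 2*sqrt(2))*(r + 2*sqrt(2))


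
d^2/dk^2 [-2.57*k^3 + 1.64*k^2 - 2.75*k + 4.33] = 3.28 - 15.42*k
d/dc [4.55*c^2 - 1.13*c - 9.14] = 9.1*c - 1.13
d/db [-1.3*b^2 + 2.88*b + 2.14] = 2.88 - 2.6*b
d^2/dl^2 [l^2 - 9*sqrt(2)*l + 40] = 2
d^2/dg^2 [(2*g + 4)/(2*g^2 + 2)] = 2*(4*g^2*(g + 2) - (3*g + 2)*(g^2 + 1))/(g^2 + 1)^3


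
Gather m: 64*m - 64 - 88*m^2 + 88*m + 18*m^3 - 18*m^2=18*m^3 - 106*m^2 + 152*m - 64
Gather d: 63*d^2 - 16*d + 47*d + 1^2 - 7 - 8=63*d^2 + 31*d - 14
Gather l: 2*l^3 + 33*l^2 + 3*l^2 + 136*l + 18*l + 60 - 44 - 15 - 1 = 2*l^3 + 36*l^2 + 154*l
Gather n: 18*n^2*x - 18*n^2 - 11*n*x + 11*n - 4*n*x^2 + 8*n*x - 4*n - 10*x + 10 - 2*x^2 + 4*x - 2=n^2*(18*x - 18) + n*(-4*x^2 - 3*x + 7) - 2*x^2 - 6*x + 8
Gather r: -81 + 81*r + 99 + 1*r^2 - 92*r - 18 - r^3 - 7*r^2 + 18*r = -r^3 - 6*r^2 + 7*r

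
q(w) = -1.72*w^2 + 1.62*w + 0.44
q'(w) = 1.62 - 3.44*w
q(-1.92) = -9.01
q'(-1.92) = 8.22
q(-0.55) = -0.97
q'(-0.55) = 3.51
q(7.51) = -84.40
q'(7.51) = -24.21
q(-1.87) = -8.60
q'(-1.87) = 8.05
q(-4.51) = -41.85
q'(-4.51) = 17.13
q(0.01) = 0.46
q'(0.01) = 1.59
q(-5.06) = -51.80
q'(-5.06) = 19.03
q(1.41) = -0.70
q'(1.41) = -3.23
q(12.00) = -227.80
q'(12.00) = -39.66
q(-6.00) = -71.20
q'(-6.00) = 22.26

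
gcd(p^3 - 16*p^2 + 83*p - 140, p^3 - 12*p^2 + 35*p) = p^2 - 12*p + 35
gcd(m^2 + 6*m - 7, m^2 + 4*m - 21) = m + 7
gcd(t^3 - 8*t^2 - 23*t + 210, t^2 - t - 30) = t^2 - t - 30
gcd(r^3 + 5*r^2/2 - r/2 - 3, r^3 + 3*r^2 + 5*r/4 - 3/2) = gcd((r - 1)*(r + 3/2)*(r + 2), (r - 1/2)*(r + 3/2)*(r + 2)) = r^2 + 7*r/2 + 3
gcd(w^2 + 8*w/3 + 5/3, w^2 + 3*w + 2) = w + 1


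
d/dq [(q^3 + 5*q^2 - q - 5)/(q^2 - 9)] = (q^4 - 26*q^2 - 80*q + 9)/(q^4 - 18*q^2 + 81)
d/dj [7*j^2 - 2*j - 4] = 14*j - 2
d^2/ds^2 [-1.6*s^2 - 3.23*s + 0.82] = -3.20000000000000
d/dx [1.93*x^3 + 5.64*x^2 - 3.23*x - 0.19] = 5.79*x^2 + 11.28*x - 3.23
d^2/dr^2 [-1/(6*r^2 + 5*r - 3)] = 2*(36*r^2 + 30*r - (12*r + 5)^2 - 18)/(6*r^2 + 5*r - 3)^3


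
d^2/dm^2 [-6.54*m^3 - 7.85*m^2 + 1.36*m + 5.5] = -39.24*m - 15.7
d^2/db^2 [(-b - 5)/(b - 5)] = -20/(b - 5)^3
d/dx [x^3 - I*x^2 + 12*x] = 3*x^2 - 2*I*x + 12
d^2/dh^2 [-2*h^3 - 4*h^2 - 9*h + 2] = -12*h - 8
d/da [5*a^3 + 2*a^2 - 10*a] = 15*a^2 + 4*a - 10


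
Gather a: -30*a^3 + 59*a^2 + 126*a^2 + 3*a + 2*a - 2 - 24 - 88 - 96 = -30*a^3 + 185*a^2 + 5*a - 210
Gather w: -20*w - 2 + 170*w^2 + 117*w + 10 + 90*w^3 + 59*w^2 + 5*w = 90*w^3 + 229*w^2 + 102*w + 8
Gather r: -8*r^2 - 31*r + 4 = -8*r^2 - 31*r + 4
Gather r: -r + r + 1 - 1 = 0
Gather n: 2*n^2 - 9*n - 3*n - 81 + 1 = 2*n^2 - 12*n - 80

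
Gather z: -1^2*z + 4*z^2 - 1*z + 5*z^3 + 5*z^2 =5*z^3 + 9*z^2 - 2*z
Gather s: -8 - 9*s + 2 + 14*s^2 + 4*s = 14*s^2 - 5*s - 6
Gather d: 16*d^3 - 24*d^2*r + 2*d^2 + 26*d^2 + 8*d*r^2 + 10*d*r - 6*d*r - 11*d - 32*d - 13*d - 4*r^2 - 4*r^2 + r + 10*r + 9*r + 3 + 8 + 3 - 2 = 16*d^3 + d^2*(28 - 24*r) + d*(8*r^2 + 4*r - 56) - 8*r^2 + 20*r + 12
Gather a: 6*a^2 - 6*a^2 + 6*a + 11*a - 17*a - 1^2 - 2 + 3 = 0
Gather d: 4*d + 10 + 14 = 4*d + 24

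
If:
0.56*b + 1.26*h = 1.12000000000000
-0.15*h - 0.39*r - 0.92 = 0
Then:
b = 5.85*r + 15.8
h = -2.6*r - 6.13333333333333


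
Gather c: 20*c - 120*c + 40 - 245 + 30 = -100*c - 175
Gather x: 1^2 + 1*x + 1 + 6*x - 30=7*x - 28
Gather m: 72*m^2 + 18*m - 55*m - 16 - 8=72*m^2 - 37*m - 24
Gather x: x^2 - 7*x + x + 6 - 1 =x^2 - 6*x + 5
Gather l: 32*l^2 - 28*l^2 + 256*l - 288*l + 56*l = 4*l^2 + 24*l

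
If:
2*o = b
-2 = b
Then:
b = -2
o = -1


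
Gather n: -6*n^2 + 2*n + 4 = -6*n^2 + 2*n + 4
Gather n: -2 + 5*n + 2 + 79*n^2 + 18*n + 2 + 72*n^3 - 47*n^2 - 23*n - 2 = 72*n^3 + 32*n^2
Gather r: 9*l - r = 9*l - r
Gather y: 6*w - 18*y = 6*w - 18*y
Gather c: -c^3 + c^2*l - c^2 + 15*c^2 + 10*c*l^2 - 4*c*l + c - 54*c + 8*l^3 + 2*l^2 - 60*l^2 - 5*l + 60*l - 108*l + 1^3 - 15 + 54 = -c^3 + c^2*(l + 14) + c*(10*l^2 - 4*l - 53) + 8*l^3 - 58*l^2 - 53*l + 40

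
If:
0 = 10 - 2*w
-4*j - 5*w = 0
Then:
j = -25/4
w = 5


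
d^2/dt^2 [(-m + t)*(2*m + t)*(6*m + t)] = 14*m + 6*t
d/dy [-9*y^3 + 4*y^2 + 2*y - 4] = -27*y^2 + 8*y + 2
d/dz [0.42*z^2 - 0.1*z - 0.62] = 0.84*z - 0.1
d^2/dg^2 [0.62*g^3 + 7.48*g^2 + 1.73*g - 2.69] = 3.72*g + 14.96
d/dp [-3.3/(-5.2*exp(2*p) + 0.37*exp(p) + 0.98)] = (1.221 - 34.32*exp(p))*exp(p)/(-5.2*exp(2*p) + 0.37*exp(p) + 0.98)^2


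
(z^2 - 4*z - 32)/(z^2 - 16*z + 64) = (z + 4)/(z - 8)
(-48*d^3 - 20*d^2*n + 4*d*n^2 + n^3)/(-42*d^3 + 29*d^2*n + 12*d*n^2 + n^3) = (8*d^2 + 2*d*n - n^2)/(7*d^2 - 6*d*n - n^2)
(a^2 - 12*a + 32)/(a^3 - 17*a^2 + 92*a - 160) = 1/(a - 5)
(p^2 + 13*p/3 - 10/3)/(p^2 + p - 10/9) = 3*(p + 5)/(3*p + 5)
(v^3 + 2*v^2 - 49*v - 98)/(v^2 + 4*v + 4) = (v^2 - 49)/(v + 2)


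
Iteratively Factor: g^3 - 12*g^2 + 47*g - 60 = (g - 3)*(g^2 - 9*g + 20) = (g - 4)*(g - 3)*(g - 5)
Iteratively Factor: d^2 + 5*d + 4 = (d + 4)*(d + 1)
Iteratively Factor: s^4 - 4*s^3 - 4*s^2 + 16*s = (s - 2)*(s^3 - 2*s^2 - 8*s) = (s - 2)*(s + 2)*(s^2 - 4*s) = (s - 4)*(s - 2)*(s + 2)*(s)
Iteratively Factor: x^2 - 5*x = (x - 5)*(x)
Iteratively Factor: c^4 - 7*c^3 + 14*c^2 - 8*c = (c)*(c^3 - 7*c^2 + 14*c - 8) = c*(c - 4)*(c^2 - 3*c + 2) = c*(c - 4)*(c - 1)*(c - 2)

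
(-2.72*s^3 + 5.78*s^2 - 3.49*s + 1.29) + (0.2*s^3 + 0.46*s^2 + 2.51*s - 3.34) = -2.52*s^3 + 6.24*s^2 - 0.98*s - 2.05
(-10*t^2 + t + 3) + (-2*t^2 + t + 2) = -12*t^2 + 2*t + 5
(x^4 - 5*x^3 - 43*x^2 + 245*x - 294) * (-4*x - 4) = -4*x^5 + 16*x^4 + 192*x^3 - 808*x^2 + 196*x + 1176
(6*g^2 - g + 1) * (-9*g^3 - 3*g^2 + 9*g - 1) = -54*g^5 - 9*g^4 + 48*g^3 - 18*g^2 + 10*g - 1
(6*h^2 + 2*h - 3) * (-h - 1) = -6*h^3 - 8*h^2 + h + 3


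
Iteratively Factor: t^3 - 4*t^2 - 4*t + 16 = (t + 2)*(t^2 - 6*t + 8) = (t - 4)*(t + 2)*(t - 2)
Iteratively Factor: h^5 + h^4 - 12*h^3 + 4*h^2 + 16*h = (h + 4)*(h^4 - 3*h^3 + 4*h) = (h - 2)*(h + 4)*(h^3 - h^2 - 2*h) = h*(h - 2)*(h + 4)*(h^2 - h - 2) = h*(h - 2)^2*(h + 4)*(h + 1)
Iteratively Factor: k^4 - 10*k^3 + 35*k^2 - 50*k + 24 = (k - 1)*(k^3 - 9*k^2 + 26*k - 24) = (k - 2)*(k - 1)*(k^2 - 7*k + 12) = (k - 4)*(k - 2)*(k - 1)*(k - 3)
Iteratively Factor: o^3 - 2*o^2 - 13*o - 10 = (o + 2)*(o^2 - 4*o - 5) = (o - 5)*(o + 2)*(o + 1)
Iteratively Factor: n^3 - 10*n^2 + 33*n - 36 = (n - 4)*(n^2 - 6*n + 9) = (n - 4)*(n - 3)*(n - 3)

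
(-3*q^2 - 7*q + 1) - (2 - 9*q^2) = 6*q^2 - 7*q - 1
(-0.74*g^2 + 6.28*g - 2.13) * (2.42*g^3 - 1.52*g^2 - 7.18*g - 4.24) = -1.7908*g^5 + 16.3224*g^4 - 9.387*g^3 - 38.7152*g^2 - 11.3338*g + 9.0312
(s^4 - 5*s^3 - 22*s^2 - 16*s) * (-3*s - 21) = -3*s^5 - 6*s^4 + 171*s^3 + 510*s^2 + 336*s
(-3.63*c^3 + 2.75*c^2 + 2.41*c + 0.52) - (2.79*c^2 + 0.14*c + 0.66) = -3.63*c^3 - 0.04*c^2 + 2.27*c - 0.14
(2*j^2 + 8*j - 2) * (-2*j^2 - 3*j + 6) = -4*j^4 - 22*j^3 - 8*j^2 + 54*j - 12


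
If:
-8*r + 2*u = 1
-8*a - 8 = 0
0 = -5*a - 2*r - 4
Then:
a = -1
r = 1/2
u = 5/2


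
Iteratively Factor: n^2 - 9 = (n + 3)*(n - 3)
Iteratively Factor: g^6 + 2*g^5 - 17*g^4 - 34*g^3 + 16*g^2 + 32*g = (g + 1)*(g^5 + g^4 - 18*g^3 - 16*g^2 + 32*g) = g*(g + 1)*(g^4 + g^3 - 18*g^2 - 16*g + 32) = g*(g - 4)*(g + 1)*(g^3 + 5*g^2 + 2*g - 8) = g*(g - 4)*(g + 1)*(g + 4)*(g^2 + g - 2) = g*(g - 4)*(g + 1)*(g + 2)*(g + 4)*(g - 1)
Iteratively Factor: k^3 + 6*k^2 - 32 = (k + 4)*(k^2 + 2*k - 8) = (k + 4)^2*(k - 2)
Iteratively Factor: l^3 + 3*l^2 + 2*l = (l)*(l^2 + 3*l + 2) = l*(l + 1)*(l + 2)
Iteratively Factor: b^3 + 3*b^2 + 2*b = (b + 2)*(b^2 + b) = b*(b + 2)*(b + 1)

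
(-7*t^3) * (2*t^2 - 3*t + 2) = -14*t^5 + 21*t^4 - 14*t^3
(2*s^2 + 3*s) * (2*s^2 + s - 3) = 4*s^4 + 8*s^3 - 3*s^2 - 9*s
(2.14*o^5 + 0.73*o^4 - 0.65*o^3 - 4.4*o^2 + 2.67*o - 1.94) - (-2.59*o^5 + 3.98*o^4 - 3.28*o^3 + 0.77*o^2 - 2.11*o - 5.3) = 4.73*o^5 - 3.25*o^4 + 2.63*o^3 - 5.17*o^2 + 4.78*o + 3.36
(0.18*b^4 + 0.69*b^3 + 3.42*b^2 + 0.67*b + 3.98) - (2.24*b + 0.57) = 0.18*b^4 + 0.69*b^3 + 3.42*b^2 - 1.57*b + 3.41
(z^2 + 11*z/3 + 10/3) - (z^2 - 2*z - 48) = 17*z/3 + 154/3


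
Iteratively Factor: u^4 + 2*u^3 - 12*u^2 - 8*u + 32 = (u + 2)*(u^3 - 12*u + 16) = (u - 2)*(u + 2)*(u^2 + 2*u - 8) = (u - 2)*(u + 2)*(u + 4)*(u - 2)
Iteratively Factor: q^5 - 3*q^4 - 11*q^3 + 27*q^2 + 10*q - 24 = (q + 3)*(q^4 - 6*q^3 + 7*q^2 + 6*q - 8) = (q - 1)*(q + 3)*(q^3 - 5*q^2 + 2*q + 8) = (q - 4)*(q - 1)*(q + 3)*(q^2 - q - 2) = (q - 4)*(q - 2)*(q - 1)*(q + 3)*(q + 1)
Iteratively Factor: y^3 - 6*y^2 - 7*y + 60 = (y + 3)*(y^2 - 9*y + 20) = (y - 5)*(y + 3)*(y - 4)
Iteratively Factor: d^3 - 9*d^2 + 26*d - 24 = (d - 3)*(d^2 - 6*d + 8) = (d - 3)*(d - 2)*(d - 4)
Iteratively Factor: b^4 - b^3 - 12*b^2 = (b)*(b^3 - b^2 - 12*b) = b*(b - 4)*(b^2 + 3*b) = b^2*(b - 4)*(b + 3)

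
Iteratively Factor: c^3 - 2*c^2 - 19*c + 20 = (c - 1)*(c^2 - c - 20) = (c - 1)*(c + 4)*(c - 5)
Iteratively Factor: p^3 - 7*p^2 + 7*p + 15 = (p - 5)*(p^2 - 2*p - 3) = (p - 5)*(p + 1)*(p - 3)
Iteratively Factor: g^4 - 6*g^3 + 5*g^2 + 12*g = (g - 4)*(g^3 - 2*g^2 - 3*g) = (g - 4)*(g - 3)*(g^2 + g) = g*(g - 4)*(g - 3)*(g + 1)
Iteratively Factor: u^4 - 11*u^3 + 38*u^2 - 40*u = (u - 2)*(u^3 - 9*u^2 + 20*u) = (u - 5)*(u - 2)*(u^2 - 4*u) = (u - 5)*(u - 4)*(u - 2)*(u)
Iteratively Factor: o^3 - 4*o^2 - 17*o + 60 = (o + 4)*(o^2 - 8*o + 15) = (o - 5)*(o + 4)*(o - 3)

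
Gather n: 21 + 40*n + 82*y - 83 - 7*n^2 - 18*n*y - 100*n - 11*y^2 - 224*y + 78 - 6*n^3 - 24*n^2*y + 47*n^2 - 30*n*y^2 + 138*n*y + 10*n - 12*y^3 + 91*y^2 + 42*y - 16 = -6*n^3 + n^2*(40 - 24*y) + n*(-30*y^2 + 120*y - 50) - 12*y^3 + 80*y^2 - 100*y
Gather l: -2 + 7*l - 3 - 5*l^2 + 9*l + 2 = -5*l^2 + 16*l - 3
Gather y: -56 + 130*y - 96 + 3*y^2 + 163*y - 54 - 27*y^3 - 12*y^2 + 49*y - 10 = -27*y^3 - 9*y^2 + 342*y - 216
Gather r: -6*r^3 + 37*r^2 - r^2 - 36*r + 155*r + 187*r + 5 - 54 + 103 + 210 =-6*r^3 + 36*r^2 + 306*r + 264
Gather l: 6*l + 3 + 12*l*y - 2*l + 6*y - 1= l*(12*y + 4) + 6*y + 2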